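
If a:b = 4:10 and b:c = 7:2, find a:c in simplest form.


Given a:b = 4:10 and b:c = 7:2
Make b consistent. Multiply first ratio by 7: a:b = 28:70
Multiply second ratio by 10: b:c = 70:20
Now b = 70 in both, so a:b:c = 28:70:20
Therefore a:c = 28:20
Simplify by GCD: a:c = 7:5

7:5


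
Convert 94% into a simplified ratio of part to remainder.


Part = 94%, Remainder = 6%
Ratio = 94:6
GCD(94, 6) = 2
Simplify: 47:3 = 47:3

47:3


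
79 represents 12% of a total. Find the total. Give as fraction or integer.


Given: 79 is 12% of the whole
Set up: 79 = 12/100 * whole
whole = 79 * 100 / 12
whole = 7900 / 12
whole = 1975/3

1975/3


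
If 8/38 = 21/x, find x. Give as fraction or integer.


Setting up: 8/38 = 21/x
Cross multiply: 8 * x = 38 * 21
8x = 798
x = 798/8
x = 399/4

399/4


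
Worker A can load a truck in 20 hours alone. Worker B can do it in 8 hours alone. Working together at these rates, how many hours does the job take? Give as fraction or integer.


Rate of A = 1/20 job per hour
Rate of B = 1/8 job per hour
Combined rate = 1/20 + 1/8
Find common denominator: (8 + 20)/(20*8) = 28/160
Combined rate = 7/40 job per hour
Time together = 1 / (7/40) = 40/7 hours

40/7


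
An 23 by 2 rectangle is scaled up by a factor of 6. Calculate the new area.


Original dimensions: 23 x 2
Enlargement factor = 6
New width = 23 * 6 = 138
New height = 2 * 6 = 12
New area = 138 * 12 = 1656

1656


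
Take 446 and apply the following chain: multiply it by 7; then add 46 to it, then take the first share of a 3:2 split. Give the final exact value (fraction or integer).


Start with 446.
Step 1: Multiply by 7: 446 * 7 = 3122
Step 2: Add 46: 3122+46=3168; split 3:2 first = 3168*3/5 = 9504/5
Final result = 9504/5

9504/5


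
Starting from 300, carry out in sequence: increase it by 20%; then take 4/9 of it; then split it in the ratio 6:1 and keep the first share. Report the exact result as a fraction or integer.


Start with 300.
Step 1: Increase by 20%: 300 * 120/100 = 360
Step 2: Take 4/9: 360 * 4/9 = 160
Step 3: Split 6:1, first share = 160 * 6/7 = 960/7
Final result = 960/7

960/7


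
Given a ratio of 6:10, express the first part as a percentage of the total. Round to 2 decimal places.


Total parts = 6 + 10 = 16
First part fraction = 6/16
Percentage = (6/16) * 100
= 0.375 * 100
= 37.50%

37.50


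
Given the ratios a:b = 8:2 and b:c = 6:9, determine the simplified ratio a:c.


Given a:b = 8:2 and b:c = 6:9
Make b consistent. Multiply first ratio by 6: a:b = 48:12
Multiply second ratio by 2: b:c = 12:18
Now b = 12 in both, so a:b:c = 48:12:18
Therefore a:c = 48:18
Simplify by GCD: a:c = 8:3

8:3


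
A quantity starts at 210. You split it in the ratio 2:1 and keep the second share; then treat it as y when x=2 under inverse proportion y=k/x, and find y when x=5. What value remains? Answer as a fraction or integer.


Start with 210.
Step 1: Split 2:1, second share = 210 * 1/3 = 70
Step 2: Inverse prop: k = (70)*2; new y = k/5 = 70*2/5 = 28
Final result = 28

28


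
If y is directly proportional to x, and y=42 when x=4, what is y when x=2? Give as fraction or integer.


Direct proportion: y = kx
Find k: k = 42/4 = 21/2
Compute y at x=2: y = 21/2 * 2
y = 21

21


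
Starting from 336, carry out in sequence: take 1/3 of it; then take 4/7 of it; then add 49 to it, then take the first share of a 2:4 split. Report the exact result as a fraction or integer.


Start with 336.
Step 1: Take 1/3: 336 * 1/3 = 112
Step 2: Take 4/7: 112 * 4/7 = 64
Step 3: Add 49: 64+49=113; split 2:4 first = 113*2/6 = 113/3
Final result = 113/3

113/3


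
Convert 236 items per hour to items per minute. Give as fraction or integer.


Converting from per hour to per minute
Rate = 236 items per hour
Divide by 60: 236/60
= 59/15 items per minute

59/15


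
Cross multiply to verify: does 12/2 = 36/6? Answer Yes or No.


Cross multiply to check 12/2 = 36/6
Left cross product: 12 * 6 = 72
Right cross product: 2 * 36 = 72
72 = 72
Equal, so proportions match => Yes

Yes


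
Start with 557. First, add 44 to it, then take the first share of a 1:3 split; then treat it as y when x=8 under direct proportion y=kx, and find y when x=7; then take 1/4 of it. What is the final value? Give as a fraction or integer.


Start with 557.
Step 1: Add 44: 557+44=601; split 1:3 first = 601*1/4 = 601/4
Step 2: Direct prop: k = (601/4)/8; new y = k*7 = 601/4*7/8 = 4207/32
Step 3: Take 1/4: 4207/32 * 1/4 = 4207/128
Final result = 4207/128

4207/128


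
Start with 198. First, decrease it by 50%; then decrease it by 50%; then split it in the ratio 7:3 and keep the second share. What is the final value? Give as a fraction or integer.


Start with 198.
Step 1: Decrease by 50%: 198 * 50/100 = 99
Step 2: Decrease by 50%: 99 * 50/100 = 99/2
Step 3: Split 7:3, second share = 99/2 * 3/10 = 297/20
Final result = 297/20

297/20


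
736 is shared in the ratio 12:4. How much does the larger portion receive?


Total parts = 12 + 4 = 16
Value per part = 736 / 16 = 46
First share = 12 * 46 = 552
Second share = 4 * 46 = 184
Larger share = 552

552


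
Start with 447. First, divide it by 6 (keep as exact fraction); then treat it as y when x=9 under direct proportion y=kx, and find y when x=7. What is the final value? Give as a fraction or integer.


Start with 447.
Step 1: Divide by 6: 447 / 6 = 149/2
Step 2: Direct prop: k = (149/2)/9; new y = k*7 = 149/2*7/9 = 1043/18
Final result = 1043/18

1043/18


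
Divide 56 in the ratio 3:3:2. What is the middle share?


Ratio = 3:3:2
Total parts = 3 + 3 + 2 = 8
Value per part = 56 / 8 = 7
First share = 3 * 7 = 21
Middle share = 3 * 7 = 21
Third share = 2 * 7 = 14

21


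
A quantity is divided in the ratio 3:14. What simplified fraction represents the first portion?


Total parts = 3 + 14 = 17
First part fraction = 3/17
Simplify: 3/17 = 3/17

3/17


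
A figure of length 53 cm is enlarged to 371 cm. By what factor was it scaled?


Original length = 53 cm
Scaled length = 371 cm
Scale factor = 371 / 53
= 7

7


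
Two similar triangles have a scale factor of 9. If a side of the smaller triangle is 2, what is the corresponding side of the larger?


Similar triangles have proportional sides
Scale factor = 9
Smaller side = 2
Corresponding larger side = 2 * 9
= 18

18


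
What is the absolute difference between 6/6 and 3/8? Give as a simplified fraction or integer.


Simplify: 6/6 = 1 and 3/8 = 3/8
Find common denominator: LCD = 8
Convert: 8/8 and 3/8
Difference = |8 - 3|/8 = 5/8
Simplified = 5/8

5/8


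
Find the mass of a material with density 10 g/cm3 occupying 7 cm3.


Using mass = density * volume
Density = 10 g/cm3
Volume = 7 cm3
Mass = 10 * 7
= 70 g

70


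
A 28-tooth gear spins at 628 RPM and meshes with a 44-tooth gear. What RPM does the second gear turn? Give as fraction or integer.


Gear ratio: teeth_A * RPM_A = teeth_B * RPM_B
28 * 628 = 44 * RPM_B
17584 = 44 * RPM_B
RPM_B = 17584 / 44
RPM_B = 4396/11

4396/11


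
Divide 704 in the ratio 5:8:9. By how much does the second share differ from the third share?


Total parts = 5 + 8 + 9 = 22
Value per part = 704 / 22 = 32
Shares: 5*32=160, 8*32=256, 9*32=288
Second share = 256, third share = 288
Difference = |256 - 288| = 32

32


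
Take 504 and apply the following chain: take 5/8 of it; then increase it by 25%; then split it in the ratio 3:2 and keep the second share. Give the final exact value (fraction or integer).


Start with 504.
Step 1: Take 5/8: 504 * 5/8 = 315
Step 2: Increase by 25%: 315 * 125/100 = 1575/4
Step 3: Split 3:2, second share = 1575/4 * 2/5 = 315/2
Final result = 315/2

315/2


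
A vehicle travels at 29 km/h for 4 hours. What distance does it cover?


Using distance = speed * time
Speed = 29 km/h
Time = 4 hours
Distance = 29 * 4
= 116 km

116


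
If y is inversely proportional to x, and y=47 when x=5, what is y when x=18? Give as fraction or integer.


Inverse proportion: y = k/x
Find k: k = 5 * 47 = 235
Compute y at x=18: y = 235/18
y = 235/18

235/18


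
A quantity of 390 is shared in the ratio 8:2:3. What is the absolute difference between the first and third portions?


Total parts = 8 + 2 + 3 = 13
Value per part = 390 / 13 = 30
Shares: 8*30=240, 2*30=60, 3*30=90
First share = 240, third share = 90
Difference = |240 - 90| = 150

150


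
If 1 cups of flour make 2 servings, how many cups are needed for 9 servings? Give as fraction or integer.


Original: 1 cups for 2 servings
Target servings = 9
Scaling factor = 9/2
New amount = 1 * 9/2
= 9/2
= 9/2 cups

9/2


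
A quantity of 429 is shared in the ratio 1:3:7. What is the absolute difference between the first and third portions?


Total parts = 1 + 3 + 7 = 11
Value per part = 429 / 11 = 39
Shares: 1*39=39, 3*39=117, 7*39=273
First share = 39, third share = 273
Difference = |39 - 273| = 234

234


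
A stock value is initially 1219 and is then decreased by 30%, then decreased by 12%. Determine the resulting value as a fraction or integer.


Start: 1219
Step 1: decrease by 30% => multiply by 70/100
  1219 * 70/100 = 8533/10
Step 2: decrease by 12% => multiply by 88/100
  8533/10 * 88/100 = 93863/125
Final value = 93863/125

93863/125


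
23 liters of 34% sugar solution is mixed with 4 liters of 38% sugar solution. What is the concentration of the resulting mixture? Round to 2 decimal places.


Solute in mixture 1 = 34% of 23 L = 23*34/100 = 391/50 L
Solute in mixture 2 = 38% of 4 L = 4*38/100 = 38/25 L
Total solute = 391/50 + 38/25 = 467/50 L
Total volume = 23 + 4 = 27 L
Final concentration = 467/50/27 * 100 = 34.59%

34.59


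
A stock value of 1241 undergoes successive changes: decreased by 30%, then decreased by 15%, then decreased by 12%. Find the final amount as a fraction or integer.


Start: 1241
Step 1: decrease by 30% => multiply by 70/100
  1241 * 70/100 = 8687/10
Step 2: decrease by 15% => multiply by 85/100
  8687/10 * 85/100 = 147679/200
Step 3: decrease by 12% => multiply by 88/100
  147679/200 * 88/100 = 1624469/2500
Final value = 1624469/2500

1624469/2500


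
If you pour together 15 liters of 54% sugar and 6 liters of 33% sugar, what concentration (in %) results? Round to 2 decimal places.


Solute in mixture 1 = 54% of 15 L = 15*54/100 = 81/10 L
Solute in mixture 2 = 33% of 6 L = 6*33/100 = 99/50 L
Total solute = 81/10 + 99/50 = 252/25 L
Total volume = 15 + 6 = 21 L
Final concentration = 252/25/21 * 100 = 48.00%

48.00


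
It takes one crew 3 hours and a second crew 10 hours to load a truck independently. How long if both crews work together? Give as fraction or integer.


Rate of A = 1/3 job per hour
Rate of B = 1/10 job per hour
Combined rate = 1/3 + 1/10
Find common denominator: (10 + 3)/(3*10) = 13/30
Combined rate = 13/30 job per hour
Time together = 1 / (13/30) = 30/13 hours

30/13


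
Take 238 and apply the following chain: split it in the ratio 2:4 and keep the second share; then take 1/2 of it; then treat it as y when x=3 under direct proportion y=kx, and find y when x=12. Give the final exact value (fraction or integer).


Start with 238.
Step 1: Split 2:4, second share = 238 * 4/6 = 476/3
Step 2: Take 1/2: 476/3 * 1/2 = 238/3
Step 3: Direct prop: k = (238/3)/3; new y = k*12 = 238/3*12/3 = 952/3
Final result = 952/3

952/3


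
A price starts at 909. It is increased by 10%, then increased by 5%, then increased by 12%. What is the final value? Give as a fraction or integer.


Start: 909
Step 1: increase by 10% => multiply by 110/100
  909 * 110/100 = 9999/10
Step 2: increase by 5% => multiply by 105/100
  9999/10 * 105/100 = 209979/200
Step 3: increase by 12% => multiply by 112/100
  209979/200 * 112/100 = 1469853/1250
Final value = 1469853/1250

1469853/1250


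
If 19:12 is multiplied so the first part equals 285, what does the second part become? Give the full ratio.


Original ratio: 19:12
First term target: 285
Scale factor = 285 / 19 = 15
Multiply second term: 12 * 15 = 180
Equivalent ratio = 285:180

285:180


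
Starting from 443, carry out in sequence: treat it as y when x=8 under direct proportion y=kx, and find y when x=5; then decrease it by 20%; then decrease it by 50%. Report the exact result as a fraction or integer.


Start with 443.
Step 1: Direct prop: k = (443)/8; new y = k*5 = 443*5/8 = 2215/8
Step 2: Decrease by 20%: 2215/8 * 80/100 = 443/2
Step 3: Decrease by 50%: 443/2 * 50/100 = 443/4
Final result = 443/4

443/4


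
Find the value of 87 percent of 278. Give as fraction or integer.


Compute 87% of 278
Convert percentage: 87% = 87/100
Multiply: 278 * 87/100
= 24186/100
= 12093/50

12093/50


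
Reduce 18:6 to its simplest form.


Find GCD(18, 6)
GCD = 6
Divide both by 6: 18/6 = 3, 6/6 = 1
Simplified ratio = 3:1

3:1


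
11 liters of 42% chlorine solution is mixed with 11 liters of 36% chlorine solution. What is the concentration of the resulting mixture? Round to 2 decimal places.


Solute in mixture 1 = 42% of 11 L = 11*42/100 = 231/50 L
Solute in mixture 2 = 36% of 11 L = 11*36/100 = 99/25 L
Total solute = 231/50 + 99/25 = 429/50 L
Total volume = 11 + 11 = 22 L
Final concentration = 429/50/22 * 100 = 39.00%

39.00


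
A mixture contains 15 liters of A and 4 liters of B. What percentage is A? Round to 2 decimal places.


Volume of A = 15 L
Volume of B = 4 L
Total volume = 15 + 4 = 19 L
Percentage of A = (15/19) * 100
= 78.95%

78.95


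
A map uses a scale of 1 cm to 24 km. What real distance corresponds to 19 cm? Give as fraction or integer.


Map scale: 1 cm = 24 km
Measured distance on map = 19 cm
Set up proportion: 19 * 24 / 1
= 456 / 1
= 456 km

456


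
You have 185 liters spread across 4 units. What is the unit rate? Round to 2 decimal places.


Total liters = 185
Number of units = 4
Unit rate = 185 / 4
= 46.25 liters per unit

46.25


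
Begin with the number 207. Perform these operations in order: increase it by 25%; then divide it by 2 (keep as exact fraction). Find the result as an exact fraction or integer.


Start with 207.
Step 1: Increase by 25%: 207 * 125/100 = 1035/4
Step 2: Divide by 2: 1035/4 / 2 = 1035/8
Final result = 1035/8

1035/8


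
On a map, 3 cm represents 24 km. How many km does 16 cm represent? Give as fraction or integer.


Map scale: 3 cm = 24 km
Measured distance on map = 16 cm
Set up proportion: 16 * 24 / 3
= 384 / 3
= 128 km

128


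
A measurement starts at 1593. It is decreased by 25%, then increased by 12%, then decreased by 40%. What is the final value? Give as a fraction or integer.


Start: 1593
Step 1: decrease by 25% => multiply by 75/100
  1593 * 75/100 = 4779/4
Step 2: increase by 12% => multiply by 112/100
  4779/4 * 112/100 = 33453/25
Step 3: decrease by 40% => multiply by 60/100
  33453/25 * 60/100 = 100359/125
Final value = 100359/125

100359/125


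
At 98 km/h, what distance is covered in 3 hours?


Using distance = speed * time
Speed = 98 km/h
Time = 3 hours
Distance = 98 * 3
= 294 km

294


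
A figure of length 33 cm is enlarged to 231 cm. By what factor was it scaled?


Original length = 33 cm
Scaled length = 231 cm
Scale factor = 231 / 33
= 7

7


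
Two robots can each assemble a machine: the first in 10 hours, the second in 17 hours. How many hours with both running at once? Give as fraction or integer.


Rate of A = 1/10 job per hour
Rate of B = 1/17 job per hour
Combined rate = 1/10 + 1/17
Find common denominator: (17 + 10)/(10*17) = 27/170
Combined rate = 27/170 job per hour
Time together = 1 / (27/170) = 170/27 hours

170/27


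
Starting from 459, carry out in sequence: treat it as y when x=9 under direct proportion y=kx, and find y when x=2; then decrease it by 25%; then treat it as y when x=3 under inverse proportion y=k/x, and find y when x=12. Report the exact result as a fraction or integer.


Start with 459.
Step 1: Direct prop: k = (459)/9; new y = k*2 = 459*2/9 = 102
Step 2: Decrease by 25%: 102 * 75/100 = 153/2
Step 3: Inverse prop: k = (153/2)*3; new y = k/12 = 153/2*3/12 = 153/8
Final result = 153/8

153/8


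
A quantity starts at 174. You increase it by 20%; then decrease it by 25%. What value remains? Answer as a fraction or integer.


Start with 174.
Step 1: Increase by 20%: 174 * 120/100 = 1044/5
Step 2: Decrease by 25%: 1044/5 * 75/100 = 783/5
Final result = 783/5

783/5


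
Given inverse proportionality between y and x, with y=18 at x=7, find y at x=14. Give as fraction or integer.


Inverse proportion: y = k/x
Find k: k = 7 * 18 = 126
Compute y at x=14: y = 126/14
y = 9

9


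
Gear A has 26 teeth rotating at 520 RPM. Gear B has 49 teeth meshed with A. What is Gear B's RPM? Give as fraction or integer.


Gear ratio: teeth_A * RPM_A = teeth_B * RPM_B
26 * 520 = 49 * RPM_B
13520 = 49 * RPM_B
RPM_B = 13520 / 49
RPM_B = 13520/49

13520/49


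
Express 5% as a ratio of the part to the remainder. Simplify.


Part = 5%, Remainder = 95%
Ratio = 5:95
GCD(5, 95) = 5
Simplify: 1:19 = 1:19

1:19


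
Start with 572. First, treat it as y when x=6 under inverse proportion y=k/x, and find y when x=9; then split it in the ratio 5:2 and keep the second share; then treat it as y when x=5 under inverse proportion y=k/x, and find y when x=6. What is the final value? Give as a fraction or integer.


Start with 572.
Step 1: Inverse prop: k = (572)*6; new y = k/9 = 572*6/9 = 1144/3
Step 2: Split 5:2, second share = 1144/3 * 2/7 = 2288/21
Step 3: Inverse prop: k = (2288/21)*5; new y = k/6 = 2288/21*5/6 = 5720/63
Final result = 5720/63

5720/63


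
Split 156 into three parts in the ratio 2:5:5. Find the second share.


Ratio = 2:5:5
Total parts = 2 + 5 + 5 = 12
Value per part = 156 / 12 = 13
First share = 2 * 13 = 26
Middle share = 5 * 13 = 65
Third share = 5 * 13 = 65

65


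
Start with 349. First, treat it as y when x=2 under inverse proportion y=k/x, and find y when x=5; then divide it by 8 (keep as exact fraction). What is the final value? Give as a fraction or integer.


Start with 349.
Step 1: Inverse prop: k = (349)*2; new y = k/5 = 349*2/5 = 698/5
Step 2: Divide by 8: 698/5 / 8 = 349/20
Final result = 349/20

349/20


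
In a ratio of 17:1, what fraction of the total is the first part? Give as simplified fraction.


Total parts = 17 + 1 = 18
First part fraction = 17/18
Simplify: 17/18 = 17/18

17/18


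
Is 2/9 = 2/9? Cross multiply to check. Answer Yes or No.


Cross multiply to check 2/9 = 2/9
Left cross product: 2 * 9 = 18
Right cross product: 9 * 2 = 18
18 = 18
Equal, so proportions match => Yes

Yes


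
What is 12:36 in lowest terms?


Find GCD(12, 36)
GCD = 12
Divide both by 12: 12/12 = 1, 36/12 = 3
Simplified ratio = 1:3

1:3


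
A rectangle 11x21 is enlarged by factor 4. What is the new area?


Original dimensions: 11 x 21
Enlargement factor = 4
New width = 11 * 4 = 44
New height = 21 * 4 = 84
New area = 44 * 84 = 3696

3696


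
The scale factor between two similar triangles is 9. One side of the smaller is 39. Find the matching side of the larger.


Similar triangles have proportional sides
Scale factor = 9
Smaller side = 39
Corresponding larger side = 39 * 9
= 351

351


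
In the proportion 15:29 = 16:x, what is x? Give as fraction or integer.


Setting up: 15/29 = 16/x
Cross multiply: 15 * x = 29 * 16
15x = 464
x = 464/15
x = 464/15

464/15


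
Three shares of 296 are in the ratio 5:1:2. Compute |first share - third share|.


Total parts = 5 + 1 + 2 = 8
Value per part = 296 / 8 = 37
Shares: 5*37=185, 1*37=37, 2*37=74
First share = 185, third share = 74
Difference = |185 - 74| = 111

111


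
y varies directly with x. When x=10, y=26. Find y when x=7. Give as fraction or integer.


Direct proportion: y = kx
Find k: k = 26/10 = 13/5
Compute y at x=7: y = 13/5 * 7
y = 91/5

91/5


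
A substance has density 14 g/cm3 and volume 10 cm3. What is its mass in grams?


Using mass = density * volume
Density = 14 g/cm3
Volume = 10 cm3
Mass = 14 * 10
= 140 g

140


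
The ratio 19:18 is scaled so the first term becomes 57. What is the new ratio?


Original ratio: 19:18
First term target: 57
Scale factor = 57 / 19 = 3
Multiply second term: 18 * 3 = 54
Equivalent ratio = 57:54

57:54


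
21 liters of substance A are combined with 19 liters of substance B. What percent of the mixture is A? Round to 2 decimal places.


Volume of A = 21 L
Volume of B = 19 L
Total volume = 21 + 19 = 40 L
Percentage of A = (21/40) * 100
= 52.50%

52.50


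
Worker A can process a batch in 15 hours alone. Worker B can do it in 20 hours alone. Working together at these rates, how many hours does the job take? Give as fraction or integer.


Rate of A = 1/15 job per hour
Rate of B = 1/20 job per hour
Combined rate = 1/15 + 1/20
Find common denominator: (20 + 15)/(15*20) = 35/300
Combined rate = 7/60 job per hour
Time together = 1 / (7/60) = 60/7 hours

60/7


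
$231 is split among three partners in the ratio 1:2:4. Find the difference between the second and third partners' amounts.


Total parts = 1 + 2 + 4 = 7
Value per part = 231 / 7 = 33
Shares: 1*33=33, 2*33=66, 4*33=132
Second share = 66, third share = 132
Difference = |66 - 132| = 66

66


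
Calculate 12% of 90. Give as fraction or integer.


Compute 12% of 90
Convert percentage: 12% = 12/100
Multiply: 90 * 12/100
= 1080/100
= 54/5

54/5


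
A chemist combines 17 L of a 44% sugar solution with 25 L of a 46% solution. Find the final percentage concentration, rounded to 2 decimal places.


Solute in mixture 1 = 44% of 17 L = 17*44/100 = 187/25 L
Solute in mixture 2 = 46% of 25 L = 25*46/100 = 23/2 L
Total solute = 187/25 + 23/2 = 949/50 L
Total volume = 17 + 25 = 42 L
Final concentration = 949/50/42 * 100 = 45.19%

45.19


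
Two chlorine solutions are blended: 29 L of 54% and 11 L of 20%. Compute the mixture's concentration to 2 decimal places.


Solute in mixture 1 = 54% of 29 L = 29*54/100 = 783/50 L
Solute in mixture 2 = 20% of 11 L = 11*20/100 = 11/5 L
Total solute = 783/50 + 11/5 = 893/50 L
Total volume = 29 + 11 = 40 L
Final concentration = 893/50/40 * 100 = 44.65%

44.65


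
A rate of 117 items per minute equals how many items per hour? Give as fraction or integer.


Converting from per minute to per hour
Rate = 117 items per minute
Multiply by 60: 117 * 60
= 7020 items per hour

7020


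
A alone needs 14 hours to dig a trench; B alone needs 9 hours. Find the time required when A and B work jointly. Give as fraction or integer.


Rate of A = 1/14 job per hour
Rate of B = 1/9 job per hour
Combined rate = 1/14 + 1/9
Find common denominator: (9 + 14)/(14*9) = 23/126
Combined rate = 23/126 job per hour
Time together = 1 / (23/126) = 126/23 hours

126/23


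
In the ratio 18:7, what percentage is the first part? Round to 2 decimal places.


Total parts = 18 + 7 = 25
First part fraction = 18/25
Percentage = (18/25) * 100
= 0.72 * 100
= 72.00%

72.00


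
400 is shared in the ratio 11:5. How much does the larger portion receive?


Total parts = 11 + 5 = 16
Value per part = 400 / 16 = 25
First share = 11 * 25 = 275
Second share = 5 * 25 = 125
Larger share = 275

275


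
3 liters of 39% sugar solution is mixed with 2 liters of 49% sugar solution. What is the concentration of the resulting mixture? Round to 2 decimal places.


Solute in mixture 1 = 39% of 3 L = 3*39/100 = 117/100 L
Solute in mixture 2 = 49% of 2 L = 2*49/100 = 49/50 L
Total solute = 117/100 + 49/50 = 43/20 L
Total volume = 3 + 2 = 5 L
Final concentration = 43/20/5 * 100 = 43.00%

43.00


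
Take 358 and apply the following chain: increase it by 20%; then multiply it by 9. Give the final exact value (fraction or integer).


Start with 358.
Step 1: Increase by 20%: 358 * 120/100 = 2148/5
Step 2: Multiply by 9: 2148/5 * 9 = 19332/5
Final result = 19332/5

19332/5


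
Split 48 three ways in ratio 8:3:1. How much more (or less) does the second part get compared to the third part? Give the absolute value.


Total parts = 8 + 3 + 1 = 12
Value per part = 48 / 12 = 4
Shares: 8*4=32, 3*4=12, 1*4=4
Second share = 12, third share = 4
Difference = |12 - 4| = 8

8


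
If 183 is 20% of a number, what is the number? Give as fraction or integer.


Given: 183 is 20% of the whole
Set up: 183 = 20/100 * whole
whole = 183 * 100 / 20
whole = 18300 / 20
whole = 915

915


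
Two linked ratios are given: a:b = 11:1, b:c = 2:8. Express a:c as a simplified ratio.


Given a:b = 11:1 and b:c = 2:8
Make b consistent. Multiply first ratio by 2: a:b = 22:2
Multiply second ratio by 1: b:c = 2:8
Now b = 2 in both, so a:b:c = 22:2:8
Therefore a:c = 22:8
Simplify by GCD: a:c = 11:4

11:4


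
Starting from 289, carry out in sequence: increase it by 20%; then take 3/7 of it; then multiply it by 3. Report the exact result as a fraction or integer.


Start with 289.
Step 1: Increase by 20%: 289 * 120/100 = 1734/5
Step 2: Take 3/7: 1734/5 * 3/7 = 5202/35
Step 3: Multiply by 3: 5202/35 * 3 = 15606/35
Final result = 15606/35

15606/35


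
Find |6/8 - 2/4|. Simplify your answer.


Simplify: 6/8 = 3/4 and 2/4 = 1/2
Find common denominator: LCD = 4
Convert: 3/4 and 2/4
Difference = |3 - 2|/4 = 1/4
Simplified = 1/4

1/4


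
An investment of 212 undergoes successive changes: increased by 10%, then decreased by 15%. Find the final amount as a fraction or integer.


Start: 212
Step 1: increase by 10% => multiply by 110/100
  212 * 110/100 = 1166/5
Step 2: decrease by 15% => multiply by 85/100
  1166/5 * 85/100 = 9911/50
Final value = 9911/50

9911/50


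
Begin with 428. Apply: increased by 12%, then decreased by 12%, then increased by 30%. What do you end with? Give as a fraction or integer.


Start: 428
Step 1: increase by 12% => multiply by 112/100
  428 * 112/100 = 11984/25
Step 2: decrease by 12% => multiply by 88/100
  11984/25 * 88/100 = 263648/625
Step 3: increase by 30% => multiply by 130/100
  263648/625 * 130/100 = 1713712/3125
Final value = 1713712/3125

1713712/3125


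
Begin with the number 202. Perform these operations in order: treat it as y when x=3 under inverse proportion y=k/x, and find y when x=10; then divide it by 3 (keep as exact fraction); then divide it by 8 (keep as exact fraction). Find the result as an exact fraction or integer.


Start with 202.
Step 1: Inverse prop: k = (202)*3; new y = k/10 = 202*3/10 = 303/5
Step 2: Divide by 3: 303/5 / 3 = 101/5
Step 3: Divide by 8: 101/5 / 8 = 101/40
Final result = 101/40

101/40


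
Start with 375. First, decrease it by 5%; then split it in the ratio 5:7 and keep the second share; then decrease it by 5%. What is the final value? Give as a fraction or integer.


Start with 375.
Step 1: Decrease by 5%: 375 * 95/100 = 1425/4
Step 2: Split 5:7, second share = 1425/4 * 7/12 = 3325/16
Step 3: Decrease by 5%: 3325/16 * 95/100 = 12635/64
Final result = 12635/64

12635/64


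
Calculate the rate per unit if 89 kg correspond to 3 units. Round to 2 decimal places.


Total kg = 89
Number of units = 3
Unit rate = 89 / 3
= 29.67 kg per unit

29.67


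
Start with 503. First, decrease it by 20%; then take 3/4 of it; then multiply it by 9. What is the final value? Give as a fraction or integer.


Start with 503.
Step 1: Decrease by 20%: 503 * 80/100 = 2012/5
Step 2: Take 3/4: 2012/5 * 3/4 = 1509/5
Step 3: Multiply by 9: 1509/5 * 9 = 13581/5
Final result = 13581/5

13581/5


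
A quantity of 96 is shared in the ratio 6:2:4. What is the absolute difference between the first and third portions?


Total parts = 6 + 2 + 4 = 12
Value per part = 96 / 12 = 8
Shares: 6*8=48, 2*8=16, 4*8=32
First share = 48, third share = 32
Difference = |48 - 32| = 16

16


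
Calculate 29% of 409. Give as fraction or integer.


Compute 29% of 409
Convert percentage: 29% = 29/100
Multiply: 409 * 29/100
= 11861/100
= 11861/100

11861/100


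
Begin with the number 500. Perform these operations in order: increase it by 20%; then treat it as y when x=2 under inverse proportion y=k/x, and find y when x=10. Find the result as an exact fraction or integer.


Start with 500.
Step 1: Increase by 20%: 500 * 120/100 = 600
Step 2: Inverse prop: k = (600)*2; new y = k/10 = 600*2/10 = 120
Final result = 120

120


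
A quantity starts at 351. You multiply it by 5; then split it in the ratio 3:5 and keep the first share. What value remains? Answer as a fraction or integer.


Start with 351.
Step 1: Multiply by 5: 351 * 5 = 1755
Step 2: Split 3:5, first share = 1755 * 3/8 = 5265/8
Final result = 5265/8

5265/8


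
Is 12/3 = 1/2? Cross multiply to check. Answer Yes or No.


Cross multiply to check 12/3 = 1/2
Left cross product: 12 * 2 = 24
Right cross product: 3 * 1 = 3
24 != 3
Not equal, so proportions differ => No

No


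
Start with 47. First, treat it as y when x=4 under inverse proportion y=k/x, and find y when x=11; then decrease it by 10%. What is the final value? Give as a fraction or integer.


Start with 47.
Step 1: Inverse prop: k = (47)*4; new y = k/11 = 47*4/11 = 188/11
Step 2: Decrease by 10%: 188/11 * 90/100 = 846/55
Final result = 846/55

846/55


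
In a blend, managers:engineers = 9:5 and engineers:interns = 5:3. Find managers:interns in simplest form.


Given a:b = 9:5 and b:c = 5:3
Make b consistent. Multiply first ratio by 5: a:b = 45:25
Multiply second ratio by 5: b:c = 25:15
Now b = 25 in both, so a:b:c = 45:25:15
Therefore a:c = 45:15
Simplify by GCD: a:c = 3:1

3:1


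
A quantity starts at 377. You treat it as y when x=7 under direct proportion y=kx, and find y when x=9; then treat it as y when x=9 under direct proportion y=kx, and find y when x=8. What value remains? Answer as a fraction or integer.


Start with 377.
Step 1: Direct prop: k = (377)/7; new y = k*9 = 377*9/7 = 3393/7
Step 2: Direct prop: k = (3393/7)/9; new y = k*8 = 3393/7*8/9 = 3016/7
Final result = 3016/7

3016/7


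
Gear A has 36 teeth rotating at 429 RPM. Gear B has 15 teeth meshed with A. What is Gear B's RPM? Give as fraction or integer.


Gear ratio: teeth_A * RPM_A = teeth_B * RPM_B
36 * 429 = 15 * RPM_B
15444 = 15 * RPM_B
RPM_B = 15444 / 15
RPM_B = 5148/5

5148/5


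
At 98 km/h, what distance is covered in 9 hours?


Using distance = speed * time
Speed = 98 km/h
Time = 9 hours
Distance = 98 * 9
= 882 km

882


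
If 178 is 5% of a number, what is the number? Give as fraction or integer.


Given: 178 is 5% of the whole
Set up: 178 = 5/100 * whole
whole = 178 * 100 / 5
whole = 17800 / 5
whole = 3560

3560


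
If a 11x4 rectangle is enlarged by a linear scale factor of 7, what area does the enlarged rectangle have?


Original dimensions: 11 x 4
Enlargement factor = 7
New width = 11 * 7 = 77
New height = 4 * 7 = 28
New area = 77 * 28 = 2156

2156


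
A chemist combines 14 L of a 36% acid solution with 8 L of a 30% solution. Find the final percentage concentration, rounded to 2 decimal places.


Solute in mixture 1 = 36% of 14 L = 14*36/100 = 126/25 L
Solute in mixture 2 = 30% of 8 L = 8*30/100 = 12/5 L
Total solute = 126/25 + 12/5 = 186/25 L
Total volume = 14 + 8 = 22 L
Final concentration = 186/25/22 * 100 = 33.82%

33.82


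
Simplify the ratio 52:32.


Find GCD(52, 32)
GCD = 4
Divide both by 4: 52/4 = 13, 32/4 = 8
Simplified ratio = 13:8

13:8


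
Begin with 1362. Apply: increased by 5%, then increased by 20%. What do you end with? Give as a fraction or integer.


Start: 1362
Step 1: increase by 5% => multiply by 105/100
  1362 * 105/100 = 14301/10
Step 2: increase by 20% => multiply by 120/100
  14301/10 * 120/100 = 42903/25
Final value = 42903/25

42903/25


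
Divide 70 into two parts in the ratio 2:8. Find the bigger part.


Total parts = 2 + 8 = 10
Value per part = 70 / 10 = 7
First share = 2 * 7 = 14
Second share = 8 * 7 = 56
Larger share = 56

56


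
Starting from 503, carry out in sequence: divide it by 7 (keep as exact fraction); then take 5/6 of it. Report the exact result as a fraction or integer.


Start with 503.
Step 1: Divide by 7: 503 / 7 = 503/7
Step 2: Take 5/6: 503/7 * 5/6 = 2515/42
Final result = 2515/42

2515/42


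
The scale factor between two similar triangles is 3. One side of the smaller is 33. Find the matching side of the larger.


Similar triangles have proportional sides
Scale factor = 3
Smaller side = 33
Corresponding larger side = 33 * 3
= 99

99


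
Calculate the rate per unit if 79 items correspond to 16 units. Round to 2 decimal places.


Total items = 79
Number of units = 16
Unit rate = 79 / 16
= 4.94 items per unit

4.94


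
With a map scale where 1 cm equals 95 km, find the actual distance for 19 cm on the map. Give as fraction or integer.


Map scale: 1 cm = 95 km
Measured distance on map = 19 cm
Set up proportion: 19 * 95 / 1
= 1805 / 1
= 1805 km

1805


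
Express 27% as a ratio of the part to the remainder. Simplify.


Part = 27%, Remainder = 73%
Ratio = 27:73
GCD(27, 73) = 1
Simplify: 27:73 = 27:73

27:73


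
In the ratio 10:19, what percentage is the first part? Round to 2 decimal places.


Total parts = 10 + 19 = 29
First part fraction = 10/29
Percentage = (10/29) * 100
= 0.344828 * 100
= 34.48%

34.48


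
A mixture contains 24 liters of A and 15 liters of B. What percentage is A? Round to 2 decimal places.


Volume of A = 24 L
Volume of B = 15 L
Total volume = 24 + 15 = 39 L
Percentage of A = (24/39) * 100
= 61.54%

61.54


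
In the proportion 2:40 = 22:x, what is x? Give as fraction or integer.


Setting up: 2/40 = 22/x
Cross multiply: 2 * x = 40 * 22
2x = 880
x = 880/2
x = 440

440


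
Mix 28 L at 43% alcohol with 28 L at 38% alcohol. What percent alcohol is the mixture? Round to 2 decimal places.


Solute in mixture 1 = 43% of 28 L = 28*43/100 = 301/25 L
Solute in mixture 2 = 38% of 28 L = 28*38/100 = 266/25 L
Total solute = 301/25 + 266/25 = 567/25 L
Total volume = 28 + 28 = 56 L
Final concentration = 567/25/56 * 100 = 40.50%

40.50


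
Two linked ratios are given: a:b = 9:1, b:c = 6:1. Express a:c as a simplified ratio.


Given a:b = 9:1 and b:c = 6:1
Make b consistent. Multiply first ratio by 6: a:b = 54:6
Multiply second ratio by 1: b:c = 6:1
Now b = 6 in both, so a:b:c = 54:6:1
Therefore a:c = 54:1
Simplify by GCD: a:c = 54:1

54:1


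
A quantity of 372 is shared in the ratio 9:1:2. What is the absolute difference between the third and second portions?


Total parts = 9 + 1 + 2 = 12
Value per part = 372 / 12 = 31
Shares: 9*31=279, 1*31=31, 2*31=62
Third share = 62, second share = 31
Difference = |62 - 31| = 31

31


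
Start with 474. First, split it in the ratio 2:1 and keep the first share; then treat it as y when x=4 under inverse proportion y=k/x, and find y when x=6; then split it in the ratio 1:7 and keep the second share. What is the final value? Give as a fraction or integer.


Start with 474.
Step 1: Split 2:1, first share = 474 * 2/3 = 316
Step 2: Inverse prop: k = (316)*4; new y = k/6 = 316*4/6 = 632/3
Step 3: Split 1:7, second share = 632/3 * 7/8 = 553/3
Final result = 553/3

553/3


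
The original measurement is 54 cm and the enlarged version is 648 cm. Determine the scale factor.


Original length = 54 cm
Scaled length = 648 cm
Scale factor = 648 / 54
= 12

12


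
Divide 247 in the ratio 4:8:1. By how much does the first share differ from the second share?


Total parts = 4 + 8 + 1 = 13
Value per part = 247 / 13 = 19
Shares: 4*19=76, 8*19=152, 1*19=19
First share = 76, second share = 152
Difference = |76 - 152| = 76

76


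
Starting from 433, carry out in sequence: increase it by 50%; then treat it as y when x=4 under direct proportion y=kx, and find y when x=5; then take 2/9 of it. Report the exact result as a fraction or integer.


Start with 433.
Step 1: Increase by 50%: 433 * 150/100 = 1299/2
Step 2: Direct prop: k = (1299/2)/4; new y = k*5 = 1299/2*5/4 = 6495/8
Step 3: Take 2/9: 6495/8 * 2/9 = 2165/12
Final result = 2165/12

2165/12


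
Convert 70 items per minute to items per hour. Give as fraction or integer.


Converting from per minute to per hour
Rate = 70 items per minute
Multiply by 60: 70 * 60
= 4200 items per hour

4200


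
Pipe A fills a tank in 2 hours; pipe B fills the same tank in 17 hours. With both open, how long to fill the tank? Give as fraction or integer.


Rate of A = 1/2 job per hour
Rate of B = 1/17 job per hour
Combined rate = 1/2 + 1/17
Find common denominator: (17 + 2)/(2*17) = 19/34
Combined rate = 19/34 job per hour
Time together = 1 / (19/34) = 34/19 hours

34/19


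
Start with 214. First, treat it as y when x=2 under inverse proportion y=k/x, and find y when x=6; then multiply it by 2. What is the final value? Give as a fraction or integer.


Start with 214.
Step 1: Inverse prop: k = (214)*2; new y = k/6 = 214*2/6 = 214/3
Step 2: Multiply by 2: 214/3 * 2 = 428/3
Final result = 428/3

428/3


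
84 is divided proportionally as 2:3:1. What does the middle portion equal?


Ratio = 2:3:1
Total parts = 2 + 3 + 1 = 6
Value per part = 84 / 6 = 14
First share = 2 * 14 = 28
Middle share = 3 * 14 = 42
Third share = 1 * 14 = 14

42


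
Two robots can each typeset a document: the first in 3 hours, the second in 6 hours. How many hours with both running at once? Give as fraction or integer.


Rate of A = 1/3 job per hour
Rate of B = 1/6 job per hour
Combined rate = 1/3 + 1/6
Find common denominator: (6 + 3)/(3*6) = 9/18
Combined rate = 1/2 job per hour
Time together = 1 / (1/2) = 2 hours

2


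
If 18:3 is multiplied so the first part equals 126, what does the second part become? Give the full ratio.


Original ratio: 18:3
First term target: 126
Scale factor = 126 / 18 = 7
Multiply second term: 3 * 7 = 21
Equivalent ratio = 126:21

126:21


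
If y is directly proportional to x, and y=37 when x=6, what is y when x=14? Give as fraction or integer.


Direct proportion: y = kx
Find k: k = 37/6 = 37/6
Compute y at x=14: y = 37/6 * 14
y = 259/3

259/3


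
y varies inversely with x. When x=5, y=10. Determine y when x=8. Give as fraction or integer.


Inverse proportion: y = k/x
Find k: k = 5 * 10 = 50
Compute y at x=8: y = 50/8
y = 25/4

25/4


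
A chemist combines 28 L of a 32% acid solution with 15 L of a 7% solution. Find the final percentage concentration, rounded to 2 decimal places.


Solute in mixture 1 = 32% of 28 L = 28*32/100 = 224/25 L
Solute in mixture 2 = 7% of 15 L = 15*7/100 = 21/20 L
Total solute = 224/25 + 21/20 = 1001/100 L
Total volume = 28 + 15 = 43 L
Final concentration = 1001/100/43 * 100 = 23.28%

23.28


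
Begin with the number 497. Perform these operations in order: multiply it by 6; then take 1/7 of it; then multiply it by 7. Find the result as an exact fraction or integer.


Start with 497.
Step 1: Multiply by 6: 497 * 6 = 2982
Step 2: Take 1/7: 2982 * 1/7 = 426
Step 3: Multiply by 7: 426 * 7 = 2982
Final result = 2982

2982


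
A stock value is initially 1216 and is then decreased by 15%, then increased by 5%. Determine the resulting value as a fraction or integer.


Start: 1216
Step 1: decrease by 15% => multiply by 85/100
  1216 * 85/100 = 5168/5
Step 2: increase by 5% => multiply by 105/100
  5168/5 * 105/100 = 27132/25
Final value = 27132/25

27132/25


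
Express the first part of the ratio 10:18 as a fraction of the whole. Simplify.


Total parts = 10 + 18 = 28
First part fraction = 10/28
Simplify: 10/28 = 5/14

5/14


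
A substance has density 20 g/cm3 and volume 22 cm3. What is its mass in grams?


Using mass = density * volume
Density = 20 g/cm3
Volume = 22 cm3
Mass = 20 * 22
= 440 g

440


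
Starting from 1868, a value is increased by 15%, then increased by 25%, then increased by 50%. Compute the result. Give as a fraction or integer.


Start: 1868
Step 1: increase by 15% => multiply by 115/100
  1868 * 115/100 = 10741/5
Step 2: increase by 25% => multiply by 125/100
  10741/5 * 125/100 = 10741/4
Step 3: increase by 50% => multiply by 150/100
  10741/4 * 150/100 = 32223/8
Final value = 32223/8

32223/8
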